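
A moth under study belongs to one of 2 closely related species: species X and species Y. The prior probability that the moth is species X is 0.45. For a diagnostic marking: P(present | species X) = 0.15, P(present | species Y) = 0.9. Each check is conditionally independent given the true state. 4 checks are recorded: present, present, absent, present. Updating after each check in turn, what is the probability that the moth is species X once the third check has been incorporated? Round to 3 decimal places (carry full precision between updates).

0.162

Apply Bayes' rule sequentially, carrying P(species X) forward.
After 'present': P(species X) = 0.15·0.4500 / (0.15·0.4500 + 0.9·0.5500) ≈ 0.1200
After 'present': P(species X) = 0.15·0.1200 / (0.15·0.1200 + 0.9·0.8800) ≈ 0.0222
After 'absent': P(species X) = 0.85·0.0222 / (0.85·0.0222 + 0.1·0.9778) ≈ 0.1619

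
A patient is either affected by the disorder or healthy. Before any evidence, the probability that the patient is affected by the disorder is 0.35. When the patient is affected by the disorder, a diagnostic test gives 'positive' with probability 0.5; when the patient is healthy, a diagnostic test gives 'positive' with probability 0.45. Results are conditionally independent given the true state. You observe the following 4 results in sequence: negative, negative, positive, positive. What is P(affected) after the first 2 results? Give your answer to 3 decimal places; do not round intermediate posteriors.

Each posterior becomes the prior for the next update.
After 'negative': P(affected) = 0.5·0.3500 / (0.5·0.3500 + 0.55·0.6500) ≈ 0.3286
After 'negative': P(affected) = 0.5·0.3286 / (0.5·0.3286 + 0.55·0.6714) ≈ 0.3080

0.308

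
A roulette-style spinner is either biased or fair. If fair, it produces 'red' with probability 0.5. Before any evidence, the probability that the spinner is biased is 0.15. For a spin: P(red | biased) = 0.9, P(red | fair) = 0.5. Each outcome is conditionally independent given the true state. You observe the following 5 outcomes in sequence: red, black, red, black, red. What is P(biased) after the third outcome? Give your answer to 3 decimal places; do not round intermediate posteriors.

0.103

After 'red': P(biased) = 0.9·0.1500 / (0.9·0.1500 + 0.5·0.8500) ≈ 0.2411
After 'black': P(biased) = 0.1·0.2411 / (0.1·0.2411 + 0.5·0.7589) ≈ 0.0597
After 'red': P(biased) = 0.9·0.0597 / (0.9·0.0597 + 0.5·0.9403) ≈ 0.1026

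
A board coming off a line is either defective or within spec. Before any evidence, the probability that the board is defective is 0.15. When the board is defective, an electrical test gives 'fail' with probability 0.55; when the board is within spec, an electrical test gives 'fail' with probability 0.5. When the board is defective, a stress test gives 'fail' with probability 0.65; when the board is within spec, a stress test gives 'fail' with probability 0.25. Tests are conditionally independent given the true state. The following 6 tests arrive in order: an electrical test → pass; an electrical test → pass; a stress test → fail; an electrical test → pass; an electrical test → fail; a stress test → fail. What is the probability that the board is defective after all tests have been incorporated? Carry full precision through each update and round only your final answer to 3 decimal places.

Each posterior becomes the prior for the next update.
After an electrical test='pass': P(defective) = 0.45·0.1500 / (0.45·0.1500 + 0.5·0.8500) ≈ 0.1371
After an electrical test='pass': P(defective) = 0.45·0.1371 / (0.45·0.1371 + 0.5·0.8629) ≈ 0.1251
After a stress test='fail': P(defective) = 0.65·0.1251 / (0.65·0.1251 + 0.25·0.8749) ≈ 0.2709
After an electrical test='pass': P(defective) = 0.45·0.2709 / (0.45·0.2709 + 0.5·0.7291) ≈ 0.2506
After an electrical test='fail': P(defective) = 0.55·0.2506 / (0.55·0.2506 + 0.5·0.7494) ≈ 0.2690
After a stress test='fail': P(defective) = 0.65·0.2690 / (0.65·0.2690 + 0.25·0.7310) ≈ 0.4889

0.489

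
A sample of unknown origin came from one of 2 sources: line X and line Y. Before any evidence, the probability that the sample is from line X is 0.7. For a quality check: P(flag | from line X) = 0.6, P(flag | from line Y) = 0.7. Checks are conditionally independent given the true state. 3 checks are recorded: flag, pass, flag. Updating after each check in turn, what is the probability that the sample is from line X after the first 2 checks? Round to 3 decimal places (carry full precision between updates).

0.727

After 'flag': P(line X) = 0.6·0.7000 / (0.6·0.7000 + 0.7·0.3000) ≈ 0.6667
After 'pass': P(line X) = 0.4·0.6667 / (0.4·0.6667 + 0.3·0.3333) ≈ 0.7273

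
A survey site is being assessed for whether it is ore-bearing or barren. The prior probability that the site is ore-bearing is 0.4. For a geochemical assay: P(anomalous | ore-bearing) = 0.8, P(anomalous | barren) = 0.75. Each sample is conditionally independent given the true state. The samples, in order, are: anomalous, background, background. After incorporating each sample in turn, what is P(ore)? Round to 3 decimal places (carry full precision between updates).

0.313

Apply Bayes' rule sequentially, carrying P(ore) forward.
After 'anomalous': P(ore) = 0.8·0.4000 / (0.8·0.4000 + 0.75·0.6000) ≈ 0.4156
After 'background': P(ore) = 0.2·0.4156 / (0.2·0.4156 + 0.25·0.5844) ≈ 0.3626
After 'background': P(ore) = 0.2·0.3626 / (0.2·0.3626 + 0.25·0.6374) ≈ 0.3128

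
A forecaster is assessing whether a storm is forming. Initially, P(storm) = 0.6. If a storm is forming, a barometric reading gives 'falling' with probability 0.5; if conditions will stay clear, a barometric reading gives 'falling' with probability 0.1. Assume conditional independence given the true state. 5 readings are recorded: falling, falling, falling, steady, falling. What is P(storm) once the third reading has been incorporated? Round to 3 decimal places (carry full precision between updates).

After 'falling': P(storm) = 0.5·0.6000 / (0.5·0.6000 + 0.1·0.4000) ≈ 0.8824
After 'falling': P(storm) = 0.5·0.8824 / (0.5·0.8824 + 0.1·0.1176) ≈ 0.9740
After 'falling': P(storm) = 0.5·0.9740 / (0.5·0.9740 + 0.1·0.0260) ≈ 0.9947

0.995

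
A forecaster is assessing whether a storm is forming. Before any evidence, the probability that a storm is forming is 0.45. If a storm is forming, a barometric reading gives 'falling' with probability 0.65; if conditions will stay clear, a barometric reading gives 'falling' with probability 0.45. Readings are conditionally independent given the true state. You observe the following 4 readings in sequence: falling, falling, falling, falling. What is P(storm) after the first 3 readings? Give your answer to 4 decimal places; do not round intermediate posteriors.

After 'falling': P(storm) = 0.65·0.4500 / (0.65·0.4500 + 0.45·0.5500) ≈ 0.5417
After 'falling': P(storm) = 0.65·0.5417 / (0.65·0.5417 + 0.45·0.4583) ≈ 0.6306
After 'falling': P(storm) = 0.65·0.6306 / (0.65·0.6306 + 0.45·0.3694) ≈ 0.7115

0.7115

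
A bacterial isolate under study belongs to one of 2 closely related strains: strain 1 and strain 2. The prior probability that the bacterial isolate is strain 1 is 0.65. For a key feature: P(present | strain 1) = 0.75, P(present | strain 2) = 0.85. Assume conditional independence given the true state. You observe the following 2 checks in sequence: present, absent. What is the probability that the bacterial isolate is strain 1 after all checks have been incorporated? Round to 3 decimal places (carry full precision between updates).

0.732

After 'present': P(strain 1) = 0.75·0.6500 / (0.75·0.6500 + 0.85·0.3500) ≈ 0.6210
After 'absent': P(strain 1) = 0.25·0.6210 / (0.25·0.6210 + 0.15·0.3790) ≈ 0.7320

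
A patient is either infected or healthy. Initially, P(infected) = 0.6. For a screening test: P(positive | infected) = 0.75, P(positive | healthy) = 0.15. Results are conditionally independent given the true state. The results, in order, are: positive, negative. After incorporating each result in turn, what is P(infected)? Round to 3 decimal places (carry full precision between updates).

Each posterior becomes the prior for the next update.
After 'positive': P(infected) = 0.75·0.6000 / (0.75·0.6000 + 0.15·0.4000) ≈ 0.8824
After 'negative': P(infected) = 0.25·0.8824 / (0.25·0.8824 + 0.85·0.1176) ≈ 0.6881

0.688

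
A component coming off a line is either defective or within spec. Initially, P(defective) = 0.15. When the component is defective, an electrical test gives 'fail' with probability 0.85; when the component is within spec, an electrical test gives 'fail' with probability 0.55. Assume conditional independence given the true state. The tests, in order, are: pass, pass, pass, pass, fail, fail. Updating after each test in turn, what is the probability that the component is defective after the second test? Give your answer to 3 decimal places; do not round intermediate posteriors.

0.019

Apply Bayes' rule sequentially, carrying P(defective) forward.
After 'pass': P(defective) = 0.15·0.1500 / (0.15·0.1500 + 0.45·0.8500) ≈ 0.0556
After 'pass': P(defective) = 0.15·0.0556 / (0.15·0.0556 + 0.45·0.9444) ≈ 0.0192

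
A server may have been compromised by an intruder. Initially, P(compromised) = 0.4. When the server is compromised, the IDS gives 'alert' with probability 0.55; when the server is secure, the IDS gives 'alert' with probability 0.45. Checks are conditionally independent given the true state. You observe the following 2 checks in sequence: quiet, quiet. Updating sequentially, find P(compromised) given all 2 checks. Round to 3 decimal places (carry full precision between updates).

0.309

After 'quiet': P(compromised) = 0.45·0.4000 / (0.45·0.4000 + 0.55·0.6000) ≈ 0.3529
After 'quiet': P(compromised) = 0.45·0.3529 / (0.45·0.3529 + 0.55·0.6471) ≈ 0.3086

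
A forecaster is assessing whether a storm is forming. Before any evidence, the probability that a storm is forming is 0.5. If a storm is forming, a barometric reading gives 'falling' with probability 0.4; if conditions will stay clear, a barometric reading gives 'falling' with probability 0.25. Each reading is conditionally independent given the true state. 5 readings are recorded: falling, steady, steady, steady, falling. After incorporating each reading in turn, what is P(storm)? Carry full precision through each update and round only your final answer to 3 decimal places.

After 'falling': P(storm) = 0.4·0.5000 / (0.4·0.5000 + 0.25·0.5000) ≈ 0.6154
After 'steady': P(storm) = 0.6·0.6154 / (0.6·0.6154 + 0.75·0.3846) ≈ 0.5614
After 'steady': P(storm) = 0.6·0.5614 / (0.6·0.5614 + 0.75·0.4386) ≈ 0.5059
After 'steady': P(storm) = 0.6·0.5059 / (0.6·0.5059 + 0.75·0.4941) ≈ 0.4503
After 'falling': P(storm) = 0.4·0.4503 / (0.4·0.4503 + 0.25·0.5497) ≈ 0.5672

0.567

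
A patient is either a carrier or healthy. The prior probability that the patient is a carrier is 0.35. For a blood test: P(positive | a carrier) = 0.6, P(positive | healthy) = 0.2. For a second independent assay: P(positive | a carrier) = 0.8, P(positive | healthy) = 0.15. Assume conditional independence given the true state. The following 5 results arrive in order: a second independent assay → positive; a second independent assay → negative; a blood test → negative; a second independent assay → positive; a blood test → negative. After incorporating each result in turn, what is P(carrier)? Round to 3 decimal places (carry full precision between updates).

Each posterior becomes the prior for the next update.
After a second independent assay='positive': P(carrier) = 0.8·0.3500 / (0.8·0.3500 + 0.15·0.6500) ≈ 0.7417
After a second independent assay='negative': P(carrier) = 0.2·0.7417 / (0.2·0.7417 + 0.85·0.2583) ≈ 0.4032
After a blood test='negative': P(carrier) = 0.4·0.4032 / (0.4·0.4032 + 0.8·0.5968) ≈ 0.2525
After a second independent assay='positive': P(carrier) = 0.8·0.2525 / (0.8·0.2525 + 0.15·0.7475) ≈ 0.6431
After a blood test='negative': P(carrier) = 0.4·0.6431 / (0.4·0.6431 + 0.8·0.3569) ≈ 0.4739

0.474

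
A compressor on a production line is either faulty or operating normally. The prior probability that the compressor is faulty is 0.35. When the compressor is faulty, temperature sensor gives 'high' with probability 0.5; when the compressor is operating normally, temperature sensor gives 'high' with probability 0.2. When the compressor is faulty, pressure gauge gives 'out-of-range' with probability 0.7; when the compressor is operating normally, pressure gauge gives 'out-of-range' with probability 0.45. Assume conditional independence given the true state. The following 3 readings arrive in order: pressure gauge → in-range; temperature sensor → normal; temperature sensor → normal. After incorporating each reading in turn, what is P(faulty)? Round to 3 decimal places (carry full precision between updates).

0.103

Apply Bayes' rule sequentially, carrying P(faulty) forward.
After pressure gauge='in-range': P(faulty) = 0.3·0.3500 / (0.3·0.3500 + 0.55·0.6500) ≈ 0.2270
After temperature sensor='normal': P(faulty) = 0.5·0.2270 / (0.5·0.2270 + 0.8·0.7730) ≈ 0.1551
After temperature sensor='normal': P(faulty) = 0.5·0.1551 / (0.5·0.1551 + 0.8·0.8449) ≈ 0.1029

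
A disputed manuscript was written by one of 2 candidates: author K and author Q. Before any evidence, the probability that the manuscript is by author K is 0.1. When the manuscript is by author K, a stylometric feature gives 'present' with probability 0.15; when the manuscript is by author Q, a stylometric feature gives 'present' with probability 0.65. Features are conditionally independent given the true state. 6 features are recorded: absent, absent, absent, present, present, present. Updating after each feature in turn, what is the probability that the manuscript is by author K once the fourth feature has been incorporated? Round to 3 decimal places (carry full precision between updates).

0.269

After 'absent': P(author K) = 0.85·0.1000 / (0.85·0.1000 + 0.35·0.9000) ≈ 0.2125
After 'absent': P(author K) = 0.85·0.2125 / (0.85·0.2125 + 0.35·0.7875) ≈ 0.3959
After 'absent': P(author K) = 0.85·0.3959 / (0.85·0.3959 + 0.35·0.6041) ≈ 0.6141
After 'present': P(author K) = 0.15·0.6141 / (0.15·0.6141 + 0.65·0.3859) ≈ 0.2686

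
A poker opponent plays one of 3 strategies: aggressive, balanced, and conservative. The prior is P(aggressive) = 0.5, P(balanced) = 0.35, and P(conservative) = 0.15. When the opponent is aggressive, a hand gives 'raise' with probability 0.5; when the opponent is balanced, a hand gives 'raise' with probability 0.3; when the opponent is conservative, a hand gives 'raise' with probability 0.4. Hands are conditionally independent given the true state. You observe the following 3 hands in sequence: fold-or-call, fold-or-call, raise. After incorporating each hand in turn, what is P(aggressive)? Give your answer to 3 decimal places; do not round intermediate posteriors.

0.461

After 'fold-or-call': normaliser = 0.5·0.5000 + 0.7·0.3500 + 0.6·0.1500; P(aggressive) ≈ 0.4274, P(balanced) ≈ 0.4188, P(conservative) ≈ 0.1538
After 'fold-or-call': normaliser = 0.5·0.4274 + 0.7·0.4188 + 0.6·0.1538; P(aggressive) ≈ 0.3566, P(balanced) ≈ 0.4893, P(conservative) ≈ 0.1541
After 'raise': normaliser = 0.5·0.3566 + 0.3·0.4893 + 0.4·0.1541; P(aggressive) ≈ 0.4611, P(balanced) ≈ 0.3796, P(conservative) ≈ 0.1594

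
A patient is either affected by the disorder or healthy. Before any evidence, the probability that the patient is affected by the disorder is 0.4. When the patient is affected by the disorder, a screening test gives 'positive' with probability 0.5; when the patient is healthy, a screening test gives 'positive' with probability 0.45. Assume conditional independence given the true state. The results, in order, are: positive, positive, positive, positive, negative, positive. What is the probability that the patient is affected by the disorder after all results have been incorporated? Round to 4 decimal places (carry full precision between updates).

After 'positive': P(affected) = 0.5·0.4000 / (0.5·0.4000 + 0.45·0.6000) ≈ 0.4255
After 'positive': P(affected) = 0.5·0.4255 / (0.5·0.4255 + 0.45·0.5745) ≈ 0.4515
After 'positive': P(affected) = 0.5·0.4515 / (0.5·0.4515 + 0.45·0.5485) ≈ 0.4777
After 'positive': P(affected) = 0.5·0.4777 / (0.5·0.4777 + 0.45·0.5223) ≈ 0.5040
After 'negative': P(affected) = 0.5·0.5040 / (0.5·0.5040 + 0.55·0.4960) ≈ 0.4802
After 'positive': P(affected) = 0.5·0.4802 / (0.5·0.4802 + 0.45·0.5198) ≈ 0.5065

0.5065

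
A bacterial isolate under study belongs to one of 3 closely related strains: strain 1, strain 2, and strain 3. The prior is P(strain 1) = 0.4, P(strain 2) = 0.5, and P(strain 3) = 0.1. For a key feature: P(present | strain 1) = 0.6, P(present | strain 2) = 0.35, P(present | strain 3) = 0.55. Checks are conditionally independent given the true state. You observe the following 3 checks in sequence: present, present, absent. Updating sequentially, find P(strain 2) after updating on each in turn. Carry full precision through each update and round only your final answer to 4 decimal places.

0.3586

After 'present': normaliser = 0.6·0.4000 + 0.35·0.5000 + 0.55·0.1000; P(strain 1) ≈ 0.5106, P(strain 2) ≈ 0.3723, P(strain 3) ≈ 0.1170
After 'present': normaliser = 0.6·0.5106 + 0.35·0.3723 + 0.55·0.1170; P(strain 1) ≈ 0.6115, P(strain 2) ≈ 0.2601, P(strain 3) ≈ 0.1285
After 'absent': normaliser = 0.4·0.6115 + 0.65·0.2601 + 0.45·0.1285; P(strain 1) ≈ 0.5188, P(strain 2) ≈ 0.3586, P(strain 3) ≈ 0.1226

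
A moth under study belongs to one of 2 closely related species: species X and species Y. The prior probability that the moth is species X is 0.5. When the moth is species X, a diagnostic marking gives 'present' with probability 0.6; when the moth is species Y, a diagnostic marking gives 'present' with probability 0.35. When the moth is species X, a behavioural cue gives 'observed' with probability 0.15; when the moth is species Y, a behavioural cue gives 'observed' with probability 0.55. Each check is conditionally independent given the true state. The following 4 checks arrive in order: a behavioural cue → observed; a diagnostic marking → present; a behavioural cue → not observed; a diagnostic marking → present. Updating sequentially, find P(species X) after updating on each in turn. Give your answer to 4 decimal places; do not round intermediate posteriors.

0.6022

After a behavioural cue='observed': P(species X) = 0.15·0.5000 / (0.15·0.5000 + 0.55·0.5000) ≈ 0.2143
After a diagnostic marking='present': P(species X) = 0.6·0.2143 / (0.6·0.2143 + 0.35·0.7857) ≈ 0.3186
After a behavioural cue='not observed': P(species X) = 0.85·0.3186 / (0.85·0.3186 + 0.45·0.6814) ≈ 0.4690
After a diagnostic marking='present': P(species X) = 0.6·0.4690 / (0.6·0.4690 + 0.35·0.5310) ≈ 0.6022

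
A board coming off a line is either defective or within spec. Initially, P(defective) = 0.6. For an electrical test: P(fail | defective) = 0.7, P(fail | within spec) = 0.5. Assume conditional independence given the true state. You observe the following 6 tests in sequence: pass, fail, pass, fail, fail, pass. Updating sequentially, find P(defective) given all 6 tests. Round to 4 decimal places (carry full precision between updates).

0.4706

Apply Bayes' rule sequentially, carrying P(defective) forward.
After 'pass': P(defective) = 0.3·0.6000 / (0.3·0.6000 + 0.5·0.4000) ≈ 0.4737
After 'fail': P(defective) = 0.7·0.4737 / (0.7·0.4737 + 0.5·0.5263) ≈ 0.5575
After 'pass': P(defective) = 0.3·0.5575 / (0.3·0.5575 + 0.5·0.4425) ≈ 0.4305
After 'fail': P(defective) = 0.7·0.4305 / (0.7·0.4305 + 0.5·0.5695) ≈ 0.5142
After 'fail': P(defective) = 0.7·0.5142 / (0.7·0.5142 + 0.5·0.4858) ≈ 0.5971
After 'pass': P(defective) = 0.3·0.5971 / (0.3·0.5971 + 0.5·0.4029) ≈ 0.4706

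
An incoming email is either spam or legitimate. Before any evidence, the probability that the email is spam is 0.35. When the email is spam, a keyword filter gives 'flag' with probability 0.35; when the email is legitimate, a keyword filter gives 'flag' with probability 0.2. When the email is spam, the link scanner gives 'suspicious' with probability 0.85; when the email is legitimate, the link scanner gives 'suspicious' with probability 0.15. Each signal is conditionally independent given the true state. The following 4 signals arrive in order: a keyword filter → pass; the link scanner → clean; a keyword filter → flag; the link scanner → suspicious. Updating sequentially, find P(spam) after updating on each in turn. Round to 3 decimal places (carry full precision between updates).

After a keyword filter='pass': P(spam) = 0.65·0.3500 / (0.65·0.3500 + 0.8·0.6500) ≈ 0.3043
After the link scanner='clean': P(spam) = 0.15·0.3043 / (0.15·0.3043 + 0.85·0.6957) ≈ 0.0717
After a keyword filter='flag': P(spam) = 0.35·0.0717 / (0.35·0.0717 + 0.2·0.9283) ≈ 0.1190
After the link scanner='suspicious': P(spam) = 0.85·0.1190 / (0.85·0.1190 + 0.15·0.8810) ≈ 0.4336

0.434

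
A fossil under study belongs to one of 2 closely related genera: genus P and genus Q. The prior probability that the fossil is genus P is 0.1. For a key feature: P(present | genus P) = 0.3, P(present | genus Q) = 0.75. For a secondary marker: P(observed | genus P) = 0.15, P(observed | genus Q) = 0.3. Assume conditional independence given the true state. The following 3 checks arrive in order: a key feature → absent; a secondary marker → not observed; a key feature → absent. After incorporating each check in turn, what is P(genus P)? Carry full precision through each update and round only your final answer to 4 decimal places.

After a key feature='absent': P(genus P) = 0.7·0.1000 / (0.7·0.1000 + 0.25·0.9000) ≈ 0.2373
After a secondary marker='not observed': P(genus P) = 0.85·0.2373 / (0.85·0.2373 + 0.7·0.7627) ≈ 0.2742
After a key feature='absent': P(genus P) = 0.7·0.2742 / (0.7·0.2742 + 0.25·0.7258) ≈ 0.5140

0.5140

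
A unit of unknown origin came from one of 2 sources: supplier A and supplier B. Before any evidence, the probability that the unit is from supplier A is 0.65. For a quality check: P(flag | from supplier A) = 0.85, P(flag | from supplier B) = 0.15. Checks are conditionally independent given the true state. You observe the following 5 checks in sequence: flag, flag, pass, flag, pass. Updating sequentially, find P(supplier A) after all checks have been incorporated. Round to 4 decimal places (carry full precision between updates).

0.9132

Each posterior becomes the prior for the next update.
After 'flag': P(supplier A) = 0.85·0.6500 / (0.85·0.6500 + 0.15·0.3500) ≈ 0.9132
After 'flag': P(supplier A) = 0.85·0.9132 / (0.85·0.9132 + 0.15·0.0868) ≈ 0.9835
After 'pass': P(supplier A) = 0.15·0.9835 / (0.15·0.9835 + 0.85·0.0165) ≈ 0.9132
After 'flag': P(supplier A) = 0.85·0.9132 / (0.85·0.9132 + 0.15·0.0868) ≈ 0.9835
After 'pass': P(supplier A) = 0.15·0.9835 / (0.15·0.9835 + 0.85·0.0165) ≈ 0.9132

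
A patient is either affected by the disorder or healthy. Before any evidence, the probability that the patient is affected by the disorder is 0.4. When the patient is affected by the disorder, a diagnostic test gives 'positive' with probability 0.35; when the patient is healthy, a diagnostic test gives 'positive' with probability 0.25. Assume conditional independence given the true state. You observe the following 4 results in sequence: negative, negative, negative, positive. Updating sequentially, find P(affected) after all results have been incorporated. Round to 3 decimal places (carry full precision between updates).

0.378

Apply Bayes' rule sequentially, carrying P(affected) forward.
After 'negative': P(affected) = 0.65·0.4000 / (0.65·0.4000 + 0.75·0.6000) ≈ 0.3662
After 'negative': P(affected) = 0.65·0.3662 / (0.65·0.3662 + 0.75·0.6338) ≈ 0.3337
After 'negative': P(affected) = 0.65·0.3337 / (0.65·0.3337 + 0.75·0.6663) ≈ 0.3026
After 'positive': P(affected) = 0.35·0.3026 / (0.35·0.3026 + 0.25·0.6974) ≈ 0.3779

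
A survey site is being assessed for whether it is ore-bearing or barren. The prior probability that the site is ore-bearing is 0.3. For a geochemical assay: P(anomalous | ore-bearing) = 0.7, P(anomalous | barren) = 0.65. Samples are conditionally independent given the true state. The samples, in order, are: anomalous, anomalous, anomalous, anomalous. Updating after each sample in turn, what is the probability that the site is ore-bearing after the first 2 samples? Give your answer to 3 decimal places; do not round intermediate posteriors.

After 'anomalous': P(ore) = 0.7·0.3000 / (0.7·0.3000 + 0.65·0.7000) ≈ 0.3158
After 'anomalous': P(ore) = 0.7·0.3158 / (0.7·0.3158 + 0.65·0.6842) ≈ 0.3320

0.332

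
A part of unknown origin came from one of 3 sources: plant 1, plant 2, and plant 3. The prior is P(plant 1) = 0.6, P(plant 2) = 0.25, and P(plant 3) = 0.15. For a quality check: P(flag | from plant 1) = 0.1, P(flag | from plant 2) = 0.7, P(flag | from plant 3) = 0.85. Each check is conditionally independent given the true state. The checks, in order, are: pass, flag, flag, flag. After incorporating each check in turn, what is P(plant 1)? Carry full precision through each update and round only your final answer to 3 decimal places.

Apply Bayes' rule sequentially, carrying P(plant 1) forward.
After 'pass': normaliser = 0.9·0.6000 + 0.3·0.2500 + 0.15·0.1500; P(plant 1) ≈ 0.8471, P(plant 2) ≈ 0.1176, P(plant 3) ≈ 0.0353
After 'flag': normaliser = 0.1·0.8471 + 0.7·0.1176 + 0.85·0.0353; P(plant 1) ≈ 0.4299, P(plant 2) ≈ 0.4179, P(plant 3) ≈ 0.1522
After 'flag': normaliser = 0.1·0.4299 + 0.7·0.4179 + 0.85·0.1522; P(plant 1) ≈ 0.0925, P(plant 2) ≈ 0.6292, P(plant 3) ≈ 0.2783
After 'flag': normaliser = 0.1·0.0925 + 0.7·0.6292 + 0.85·0.2783; P(plant 1) ≈ 0.0135, P(plant 2) ≈ 0.6418, P(plant 3) ≈ 0.3447

0.013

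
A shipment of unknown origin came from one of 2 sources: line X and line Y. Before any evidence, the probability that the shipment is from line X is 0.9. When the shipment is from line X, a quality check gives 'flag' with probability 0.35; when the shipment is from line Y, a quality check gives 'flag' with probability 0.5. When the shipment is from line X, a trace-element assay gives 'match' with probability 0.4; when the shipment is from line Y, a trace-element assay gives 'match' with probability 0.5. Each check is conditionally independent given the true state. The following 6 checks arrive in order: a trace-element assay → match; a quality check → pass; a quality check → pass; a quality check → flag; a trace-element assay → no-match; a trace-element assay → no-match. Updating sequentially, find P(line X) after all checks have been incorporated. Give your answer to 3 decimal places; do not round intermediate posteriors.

0.925

Apply Bayes' rule sequentially, carrying P(line X) forward.
After a trace-element assay='match': P(line X) = 0.4·0.9000 / (0.4·0.9000 + 0.5·0.1000) ≈ 0.8780
After a quality check='pass': P(line X) = 0.65·0.8780 / (0.65·0.8780 + 0.5·0.1220) ≈ 0.9035
After a quality check='pass': P(line X) = 0.65·0.9035 / (0.65·0.9035 + 0.5·0.0965) ≈ 0.9241
After a quality check='flag': P(line X) = 0.35·0.9241 / (0.35·0.9241 + 0.5·0.0759) ≈ 0.8949
After a trace-element assay='no-match': P(line X) = 0.6·0.8949 / (0.6·0.8949 + 0.5·0.1051) ≈ 0.9109
After a trace-element assay='no-match': P(line X) = 0.6·0.9109 / (0.6·0.9109 + 0.5·0.0891) ≈ 0.9246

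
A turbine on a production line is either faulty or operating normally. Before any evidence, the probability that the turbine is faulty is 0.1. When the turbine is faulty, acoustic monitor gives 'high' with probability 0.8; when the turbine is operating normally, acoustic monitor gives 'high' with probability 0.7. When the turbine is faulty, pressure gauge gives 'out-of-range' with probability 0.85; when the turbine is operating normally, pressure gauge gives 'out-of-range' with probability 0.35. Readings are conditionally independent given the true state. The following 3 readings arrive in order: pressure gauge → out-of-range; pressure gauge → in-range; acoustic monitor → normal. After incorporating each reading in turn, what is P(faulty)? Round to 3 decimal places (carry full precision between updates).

0.040

After pressure gauge='out-of-range': P(faulty) = 0.85·0.1000 / (0.85·0.1000 + 0.35·0.9000) ≈ 0.2125
After pressure gauge='in-range': P(faulty) = 0.15·0.2125 / (0.15·0.2125 + 0.65·0.7875) ≈ 0.0586
After acoustic monitor='normal': P(faulty) = 0.2·0.0586 / (0.2·0.0586 + 0.3·0.9414) ≈ 0.0399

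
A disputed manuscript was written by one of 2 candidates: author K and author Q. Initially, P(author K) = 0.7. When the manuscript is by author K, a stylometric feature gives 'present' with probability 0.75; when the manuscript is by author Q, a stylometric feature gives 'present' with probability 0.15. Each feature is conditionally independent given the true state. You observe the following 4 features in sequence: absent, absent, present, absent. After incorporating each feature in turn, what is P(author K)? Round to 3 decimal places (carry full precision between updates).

0.229

After 'absent': P(author K) = 0.25·0.7000 / (0.25·0.7000 + 0.85·0.3000) ≈ 0.4070
After 'absent': P(author K) = 0.25·0.4070 / (0.25·0.4070 + 0.85·0.5930) ≈ 0.1679
After 'present': P(author K) = 0.75·0.1679 / (0.75·0.1679 + 0.15·0.8321) ≈ 0.5023
After 'absent': P(author K) = 0.25·0.5023 / (0.25·0.5023 + 0.85·0.4977) ≈ 0.2289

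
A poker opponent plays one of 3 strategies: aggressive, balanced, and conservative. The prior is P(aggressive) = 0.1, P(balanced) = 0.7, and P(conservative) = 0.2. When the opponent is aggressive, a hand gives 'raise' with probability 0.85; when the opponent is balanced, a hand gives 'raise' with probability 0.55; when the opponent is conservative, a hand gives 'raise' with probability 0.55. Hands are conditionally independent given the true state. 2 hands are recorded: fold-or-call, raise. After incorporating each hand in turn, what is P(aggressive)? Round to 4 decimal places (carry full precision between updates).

0.0541

After 'fold-or-call': normaliser = 0.15·0.1000 + 0.45·0.7000 + 0.45·0.2000; P(aggressive) ≈ 0.0357, P(balanced) ≈ 0.7500, P(conservative) ≈ 0.2143
After 'raise': normaliser = 0.85·0.0357 + 0.55·0.7500 + 0.55·0.2143; P(aggressive) ≈ 0.0541, P(balanced) ≈ 0.7357, P(conservative) ≈ 0.2102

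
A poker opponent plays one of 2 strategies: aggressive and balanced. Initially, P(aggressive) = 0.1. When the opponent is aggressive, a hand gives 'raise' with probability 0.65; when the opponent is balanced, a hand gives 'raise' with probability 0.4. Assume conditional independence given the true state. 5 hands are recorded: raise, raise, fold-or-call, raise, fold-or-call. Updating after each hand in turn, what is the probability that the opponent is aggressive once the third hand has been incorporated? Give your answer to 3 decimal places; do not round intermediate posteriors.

0.146

Each posterior becomes the prior for the next update.
After 'raise': P(aggressive) = 0.65·0.1000 / (0.65·0.1000 + 0.4·0.9000) ≈ 0.1529
After 'raise': P(aggressive) = 0.65·0.1529 / (0.65·0.1529 + 0.4·0.8471) ≈ 0.2268
After 'fold-or-call': P(aggressive) = 0.35·0.2268 / (0.35·0.2268 + 0.6·0.7732) ≈ 0.1461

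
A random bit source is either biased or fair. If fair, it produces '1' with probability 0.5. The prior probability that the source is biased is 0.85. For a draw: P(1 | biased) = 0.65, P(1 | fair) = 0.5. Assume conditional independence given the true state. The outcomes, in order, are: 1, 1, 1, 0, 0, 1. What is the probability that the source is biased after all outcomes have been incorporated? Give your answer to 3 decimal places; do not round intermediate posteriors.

After '1': P(biased) = 0.65·0.8500 / (0.65·0.8500 + 0.5·0.1500) ≈ 0.8805
After '1': P(biased) = 0.65·0.8805 / (0.65·0.8805 + 0.5·0.1195) ≈ 0.9055
After '1': P(biased) = 0.65·0.9055 / (0.65·0.9055 + 0.5·0.0945) ≈ 0.9256
After '0': P(biased) = 0.35·0.9256 / (0.35·0.9256 + 0.5·0.0744) ≈ 0.8971
After '0': P(biased) = 0.35·0.8971 / (0.35·0.8971 + 0.5·0.1029) ≈ 0.8592
After '1': P(biased) = 0.65·0.8592 / (0.65·0.8592 + 0.5·0.1408) ≈ 0.8880

0.888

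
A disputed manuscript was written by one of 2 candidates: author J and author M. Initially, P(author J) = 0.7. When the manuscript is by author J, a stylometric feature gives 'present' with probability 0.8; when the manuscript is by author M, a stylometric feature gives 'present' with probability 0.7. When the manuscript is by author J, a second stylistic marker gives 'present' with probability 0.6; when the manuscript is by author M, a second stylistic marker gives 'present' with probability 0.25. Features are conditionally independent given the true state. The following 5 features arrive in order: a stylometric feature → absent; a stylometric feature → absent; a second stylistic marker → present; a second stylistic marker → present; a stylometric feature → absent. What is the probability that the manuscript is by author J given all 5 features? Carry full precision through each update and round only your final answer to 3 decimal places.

After a stylometric feature='absent': P(author J) = 0.2·0.7000 / (0.2·0.7000 + 0.3·0.3000) ≈ 0.6087
After a stylometric feature='absent': P(author J) = 0.2·0.6087 / (0.2·0.6087 + 0.3·0.3913) ≈ 0.5091
After a second stylistic marker='present': P(author J) = 0.6·0.5091 / (0.6·0.5091 + 0.25·0.4909) ≈ 0.7134
After a second stylistic marker='present': P(author J) = 0.6·0.7134 / (0.6·0.7134 + 0.25·0.2866) ≈ 0.8566
After a stylometric feature='absent': P(author J) = 0.2·0.8566 / (0.2·0.8566 + 0.3·0.1434) ≈ 0.7993

0.799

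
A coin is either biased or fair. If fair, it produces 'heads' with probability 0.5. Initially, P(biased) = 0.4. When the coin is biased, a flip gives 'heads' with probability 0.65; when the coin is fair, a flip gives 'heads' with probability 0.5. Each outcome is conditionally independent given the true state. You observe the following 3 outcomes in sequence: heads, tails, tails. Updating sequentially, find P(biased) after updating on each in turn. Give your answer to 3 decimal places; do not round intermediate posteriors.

After 'heads': P(biased) = 0.65·0.4000 / (0.65·0.4000 + 0.5·0.6000) ≈ 0.4643
After 'tails': P(biased) = 0.35·0.4643 / (0.35·0.4643 + 0.5·0.5357) ≈ 0.3776
After 'tails': P(biased) = 0.35·0.3776 / (0.35·0.3776 + 0.5·0.6224) ≈ 0.2981

0.298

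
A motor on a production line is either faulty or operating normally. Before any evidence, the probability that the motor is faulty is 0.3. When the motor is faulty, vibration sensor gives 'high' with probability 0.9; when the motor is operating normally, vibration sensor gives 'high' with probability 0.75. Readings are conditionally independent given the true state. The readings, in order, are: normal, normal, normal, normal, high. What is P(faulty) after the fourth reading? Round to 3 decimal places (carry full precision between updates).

0.011

After 'normal': P(faulty) = 0.1·0.3000 / (0.1·0.3000 + 0.25·0.7000) ≈ 0.1463
After 'normal': P(faulty) = 0.1·0.1463 / (0.1·0.1463 + 0.25·0.8537) ≈ 0.0642
After 'normal': P(faulty) = 0.1·0.0642 / (0.1·0.0642 + 0.25·0.9358) ≈ 0.0267
After 'normal': P(faulty) = 0.1·0.0267 / (0.1·0.0267 + 0.25·0.9733) ≈ 0.0109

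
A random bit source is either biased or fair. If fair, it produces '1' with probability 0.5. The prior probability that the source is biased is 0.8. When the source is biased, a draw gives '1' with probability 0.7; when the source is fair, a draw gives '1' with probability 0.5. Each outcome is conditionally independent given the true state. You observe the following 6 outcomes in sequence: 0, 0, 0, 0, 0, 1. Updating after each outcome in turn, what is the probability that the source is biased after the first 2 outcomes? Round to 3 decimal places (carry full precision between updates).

Apply Bayes' rule sequentially, carrying P(biased) forward.
After '0': P(biased) = 0.3·0.8000 / (0.3·0.8000 + 0.5·0.2000) ≈ 0.7059
After '0': P(biased) = 0.3·0.7059 / (0.3·0.7059 + 0.5·0.2941) ≈ 0.5902

0.590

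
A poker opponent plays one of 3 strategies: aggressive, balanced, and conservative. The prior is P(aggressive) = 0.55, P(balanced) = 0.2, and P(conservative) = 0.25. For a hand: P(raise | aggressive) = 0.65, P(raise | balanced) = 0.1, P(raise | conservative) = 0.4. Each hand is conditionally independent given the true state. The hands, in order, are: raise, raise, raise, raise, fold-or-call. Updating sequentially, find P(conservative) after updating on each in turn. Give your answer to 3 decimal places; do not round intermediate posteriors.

0.100

After 'raise': normaliser = 0.65·0.5500 + 0.1·0.2000 + 0.4·0.2500; P(aggressive) ≈ 0.7487, P(balanced) ≈ 0.0419, P(conservative) ≈ 0.2094
After 'raise': normaliser = 0.65·0.7487 + 0.1·0.0419 + 0.4·0.2094; P(aggressive) ≈ 0.8469, P(balanced) ≈ 0.0073, P(conservative) ≈ 0.1458
After 'raise': normaliser = 0.65·0.8469 + 0.1·0.0073 + 0.4·0.1458; P(aggressive) ≈ 0.9031, P(balanced) ≈ 0.0012, P(conservative) ≈ 0.0957
After 'raise': normaliser = 0.65·0.9031 + 0.1·0.0012 + 0.4·0.0957; P(aggressive) ≈ 0.9386, P(balanced) ≈ 0.0002, P(conservative) ≈ 0.0612
After 'fold-or-call': normaliser = 0.35·0.9386 + 0.9·0.0002 + 0.6·0.0612; P(aggressive) ≈ 0.8991, P(balanced) ≈ 0.0005, P(conservative) ≈ 0.1005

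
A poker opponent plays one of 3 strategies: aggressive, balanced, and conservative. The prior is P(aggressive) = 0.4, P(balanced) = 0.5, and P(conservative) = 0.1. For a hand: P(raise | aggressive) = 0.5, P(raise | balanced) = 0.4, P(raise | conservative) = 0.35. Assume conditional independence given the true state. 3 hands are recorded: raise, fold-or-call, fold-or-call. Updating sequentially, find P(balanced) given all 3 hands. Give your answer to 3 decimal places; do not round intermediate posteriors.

0.526

Each posterior becomes the prior for the next update.
After 'raise': normaliser = 0.5·0.4000 + 0.4·0.5000 + 0.35·0.1000; P(aggressive) ≈ 0.4598, P(balanced) ≈ 0.4598, P(conservative) ≈ 0.0805
After 'fold-or-call': normaliser = 0.5·0.4598 + 0.6·0.4598 + 0.65·0.0805; P(aggressive) ≈ 0.4119, P(balanced) ≈ 0.4943, P(conservative) ≈ 0.0937
After 'fold-or-call': normaliser = 0.5·0.4119 + 0.6·0.4943 + 0.65·0.0937; P(aggressive) ≈ 0.3655, P(balanced) ≈ 0.5264, P(conservative) ≈ 0.1081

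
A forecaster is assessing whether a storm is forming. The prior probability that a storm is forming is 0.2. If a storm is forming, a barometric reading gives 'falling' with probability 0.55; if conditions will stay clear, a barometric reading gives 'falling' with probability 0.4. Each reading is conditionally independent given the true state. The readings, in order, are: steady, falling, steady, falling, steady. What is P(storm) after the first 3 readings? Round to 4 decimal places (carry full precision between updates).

After 'steady': P(storm) = 0.45·0.2000 / (0.45·0.2000 + 0.6·0.8000) ≈ 0.1579
After 'falling': P(storm) = 0.55·0.1579 / (0.55·0.1579 + 0.4·0.8421) ≈ 0.2050
After 'steady': P(storm) = 0.45·0.2050 / (0.45·0.2050 + 0.6·0.7950) ≈ 0.1620

0.1620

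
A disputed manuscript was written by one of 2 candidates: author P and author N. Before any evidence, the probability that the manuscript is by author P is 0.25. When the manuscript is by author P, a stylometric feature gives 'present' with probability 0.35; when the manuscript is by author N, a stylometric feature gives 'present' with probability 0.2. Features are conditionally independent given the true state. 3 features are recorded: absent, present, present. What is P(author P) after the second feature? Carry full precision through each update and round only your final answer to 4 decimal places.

After 'absent': P(author P) = 0.65·0.2500 / (0.65·0.2500 + 0.8·0.7500) ≈ 0.2131
After 'present': P(author P) = 0.35·0.2131 / (0.35·0.2131 + 0.2·0.7869) ≈ 0.3216

0.3216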